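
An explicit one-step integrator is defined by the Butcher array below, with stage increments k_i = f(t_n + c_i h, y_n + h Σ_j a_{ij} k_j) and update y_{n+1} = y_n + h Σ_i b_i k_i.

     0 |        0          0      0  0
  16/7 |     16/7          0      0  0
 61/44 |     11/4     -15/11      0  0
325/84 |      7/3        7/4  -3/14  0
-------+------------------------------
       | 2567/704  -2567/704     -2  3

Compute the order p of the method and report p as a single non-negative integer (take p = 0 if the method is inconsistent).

b = (2567/704, -2567/704, -2, 3)
c = (0, 16/7, 61/44, 325/84)
Ac = (0, 0, -240/77, 2281/616)
Σ b_i: 2567/704·1 + (-2567/704)·1 + (-2)·1 + 3·1 = 1 ✓
b·c: (-2567/704)·16/7 + (-2)·61/44 + 3·325/84 = 1/2 ✓
b·c²: (-2567/704)·256/49 + (-2)·3721/1936 + 3·105625/7056 = 895021/40656 ≠ 1/3 ⇒ order 2.
b·Ac: (-2)·(-240/77) + 3·2281/616 = 10683/616 ≠ 1/6

2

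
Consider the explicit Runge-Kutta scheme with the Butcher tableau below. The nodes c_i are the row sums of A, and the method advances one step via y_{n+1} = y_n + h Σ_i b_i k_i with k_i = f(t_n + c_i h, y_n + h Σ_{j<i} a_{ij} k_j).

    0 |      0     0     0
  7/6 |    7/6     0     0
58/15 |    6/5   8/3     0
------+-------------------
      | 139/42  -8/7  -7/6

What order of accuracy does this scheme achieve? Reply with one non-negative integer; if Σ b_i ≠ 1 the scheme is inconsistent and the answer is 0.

1

b = (139/42, -8/7, -7/6)
c = (0, 7/6, 58/15)
Ac = (0, 0, 28/9)
Σ b_i: 139/42·1 + (-8/7)·1 + (-7/6)·1 = 1 ✓
b·c: (-8/7)·7/6 + (-7/6)·58/15 = -263/45 ≠ 1/2 ⇒ order 1.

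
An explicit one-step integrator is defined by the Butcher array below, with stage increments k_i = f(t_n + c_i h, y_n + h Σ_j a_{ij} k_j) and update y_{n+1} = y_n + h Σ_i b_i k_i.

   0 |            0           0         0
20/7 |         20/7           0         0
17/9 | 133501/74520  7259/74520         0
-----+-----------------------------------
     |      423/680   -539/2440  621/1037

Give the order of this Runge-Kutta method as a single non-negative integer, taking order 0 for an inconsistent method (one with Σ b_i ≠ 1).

3

b = (423/680, -539/2440, 621/1037)
c = (0, 20/7, 17/9)
Ac = (0, 0, 1037/3726)
Σ b_i: 423/680·1 + (-539/2440)·1 + 621/1037·1 = 1 ✓
b·c: (-539/2440)·20/7 + 621/1037·17/9 = 1/2 ✓
b·c²: (-539/2440)·400/49 + 621/1037·289/81 = 1/3 ✓
b·Ac: 621/1037·1037/3726 = 1/6 ✓; 3 stages ⇒ order 3.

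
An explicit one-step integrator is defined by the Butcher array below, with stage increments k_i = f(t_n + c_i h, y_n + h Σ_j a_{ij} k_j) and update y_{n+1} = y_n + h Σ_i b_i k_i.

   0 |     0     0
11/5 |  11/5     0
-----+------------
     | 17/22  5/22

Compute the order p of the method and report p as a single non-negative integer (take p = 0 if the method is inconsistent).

2

b = (17/22, 5/22)
c = (0, 11/5)
Σ b_i: 17/22·1 + 5/22·1 = 1 ✓
b·c: 5/22·11/5 = 1/2 ✓; 2 stages ⇒ order 2.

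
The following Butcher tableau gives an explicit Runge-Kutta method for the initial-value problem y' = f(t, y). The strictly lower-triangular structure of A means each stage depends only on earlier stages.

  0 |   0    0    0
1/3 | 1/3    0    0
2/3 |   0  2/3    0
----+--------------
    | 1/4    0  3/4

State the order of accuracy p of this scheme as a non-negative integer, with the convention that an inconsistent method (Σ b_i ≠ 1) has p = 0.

b = (1/4, 0, 3/4)
c = (0, 1/3, 2/3)
Ac = (0, 0, 2/9)
Σ b_i: 1/4·1 + 3/4·1 = 1 ✓
b·c: 3/4·2/3 = 1/2 ✓
b·c²: 3/4·4/9 = 1/3 ✓
b·Ac: 3/4·2/9 = 1/6 ✓; 3 stages ⇒ order 3.

3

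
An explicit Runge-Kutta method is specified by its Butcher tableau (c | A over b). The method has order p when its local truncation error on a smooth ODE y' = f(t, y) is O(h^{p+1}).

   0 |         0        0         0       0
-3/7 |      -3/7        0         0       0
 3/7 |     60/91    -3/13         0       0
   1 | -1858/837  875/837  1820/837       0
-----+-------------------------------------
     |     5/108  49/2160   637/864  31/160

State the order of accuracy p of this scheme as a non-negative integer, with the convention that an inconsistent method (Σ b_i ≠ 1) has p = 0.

b = (5/108, 49/2160, 637/864, 31/160)
c = (0, -3/7, 3/7, 1)
Ac = (0, 0, 9/91, 15/31)
Σ b_i: 5/108·1 + 49/2160·1 + 637/864·1 + 31/160·1 = 1 ✓
b·c: 49/2160·(-3/7) + 637/864·3/7 + 31/160·1 = 1/2 ✓
b·c²: 49/2160·9/49 + 637/864·9/49 + 31/160·1 = 1/3 ✓
b·Ac: 637/864·9/91 + 31/160·15/31 = 1/6 ✓
b·c³: 49/2160·(-27/343) + 637/864·27/343 + 31/160·1 = 1/4 ✓
b·(c∘Ac): 637/864·27/637 + 31/160·15/31 = 1/8 ✓
b·Ac²: 637/864·(-27/637) + 31/160·55/93 = 1/12 ✓
b·A²c: 31/160·20/93 = 1/24 ✓; 4 stages ⇒ order 4.

4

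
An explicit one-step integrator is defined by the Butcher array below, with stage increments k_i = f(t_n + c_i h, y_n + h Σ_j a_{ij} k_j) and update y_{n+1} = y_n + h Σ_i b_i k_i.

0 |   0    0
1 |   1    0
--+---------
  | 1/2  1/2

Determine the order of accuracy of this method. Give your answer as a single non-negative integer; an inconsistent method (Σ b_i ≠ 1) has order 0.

2

b = (1/2, 1/2)
c = (0, 1)
Σ b_i: 1/2·1 + 1/2·1 = 1 ✓
b·c: 1/2·1 = 1/2 ✓; 2 stages ⇒ order 2.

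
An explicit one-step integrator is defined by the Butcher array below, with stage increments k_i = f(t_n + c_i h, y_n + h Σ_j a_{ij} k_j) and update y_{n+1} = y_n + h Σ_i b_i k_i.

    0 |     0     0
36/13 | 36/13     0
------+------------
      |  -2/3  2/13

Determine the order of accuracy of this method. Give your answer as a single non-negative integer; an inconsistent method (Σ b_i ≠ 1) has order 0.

0

b = (-2/3, 2/13)
c = (0, 36/13)
Σ b_i: (-2/3)·1 + 2/13·1 = -20/39 ≠ 1 ⇒ order 0.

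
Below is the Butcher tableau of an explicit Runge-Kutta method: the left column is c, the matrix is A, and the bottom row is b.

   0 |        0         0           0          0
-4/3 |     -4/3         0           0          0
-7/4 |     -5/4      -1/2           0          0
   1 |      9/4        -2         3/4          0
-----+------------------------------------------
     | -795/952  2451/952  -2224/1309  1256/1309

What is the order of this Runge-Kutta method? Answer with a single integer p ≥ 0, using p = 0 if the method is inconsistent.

b = (-795/952, 2451/952, -2224/1309, 1256/1309)
c = (0, -4/3, -7/4, 1)
Ac = (0, 0, 2/3, 65/48)
Σ b_i: (-795/952)·1 + 2451/952·1 + (-2224/1309)·1 + 1256/1309·1 = 1 ✓
b·c: 2451/952·(-4/3) + (-2224/1309)·(-7/4) + 1256/1309·1 = 1/2 ✓
b·c²: 2451/952·16/9 + (-2224/1309)·49/16 + 1256/1309·1 = 1/3 ✓
b·Ac: (-2224/1309)·2/3 + 1256/1309·65/48 = 1/6 ✓
b·c³: 2451/952·(-64/27) + (-2224/1309)·(-343/64) + 1256/1309·1 = 2425/612 ≠ 1/4 ⇒ order 3.
b·(c∘Ac): (-2224/1309)·(-7/6) + 1256/1309·65/48 = 781/238 ≠ 1/8
b·Ac²: (-2224/1309)·(-8/9) + 1256/1309·(-725/576) = 4073/13464 ≠ 1/12
b·A²c: 1256/1309·1/2 = 628/1309 ≠ 1/24

3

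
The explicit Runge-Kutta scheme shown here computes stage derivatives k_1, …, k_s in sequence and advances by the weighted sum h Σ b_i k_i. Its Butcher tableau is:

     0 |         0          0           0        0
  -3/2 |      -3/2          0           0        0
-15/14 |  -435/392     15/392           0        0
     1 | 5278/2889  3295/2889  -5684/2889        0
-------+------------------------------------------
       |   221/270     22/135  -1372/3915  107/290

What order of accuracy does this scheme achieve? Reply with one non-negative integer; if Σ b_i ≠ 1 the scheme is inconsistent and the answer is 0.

b = (221/270, 22/135, -1372/3915, 107/290)
c = (0, -3/2, -15/14, 1)
Ac = (0, 0, -45/784, 85/214)
Σ b_i: 221/270·1 + 22/135·1 + (-1372/3915)·1 + 107/290·1 = 1 ✓
b·c: 22/135·(-3/2) + (-1372/3915)·(-15/14) + 107/290·1 = 1/2 ✓
b·c²: 22/135·9/4 + (-1372/3915)·225/196 + 107/290·1 = 1/3 ✓
b·Ac: (-1372/3915)·(-45/784) + 107/290·85/214 = 1/6 ✓
b·c³: 22/135·(-27/8) + (-1372/3915)·(-3375/2744) + 107/290·1 = 1/4 ✓
b·(c∘Ac): (-1372/3915)·675/10976 + 107/290·85/214 = 1/8 ✓
b·Ac²: (-1372/3915)·135/1568 + 107/290·395/1284 = 1/12 ✓
b·A²c: 107/290·145/1284 = 1/24 ✓; 4 stages ⇒ order 4.

4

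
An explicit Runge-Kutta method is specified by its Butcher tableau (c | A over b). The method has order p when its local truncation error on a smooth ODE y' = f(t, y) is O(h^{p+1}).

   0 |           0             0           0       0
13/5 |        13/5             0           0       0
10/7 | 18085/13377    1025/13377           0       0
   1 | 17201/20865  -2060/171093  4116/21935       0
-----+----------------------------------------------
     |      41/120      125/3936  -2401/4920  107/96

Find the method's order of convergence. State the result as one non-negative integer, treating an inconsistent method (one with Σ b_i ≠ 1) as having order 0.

b = (41/120, 125/3936, -2401/4920, 107/96)
c = (0, 13/5, 10/7, 1)
Ac = (0, 0, 205/1029, 76/321)
Σ b_i: 41/120·1 + 125/3936·1 + (-2401/4920)·1 + 107/96·1 = 1 ✓
b·c: 125/3936·13/5 + (-2401/4920)·10/7 + 107/96·1 = 1/2 ✓
b·c²: 125/3936·169/25 + (-2401/4920)·100/49 + 107/96·1 = 1/3 ✓
b·Ac: (-2401/4920)·205/1029 + 107/96·76/321 = 1/6 ✓
b·c³: 125/3936·2197/125 + (-2401/4920)·1000/343 + 107/96·1 = 1/4 ✓
b·(c∘Ac): (-2401/4920)·2050/7203 + 107/96·76/321 = 1/8 ✓
b·Ac²: (-2401/4920)·533/1029 + 107/96·484/1605 = 1/12 ✓
b·A²c: 107/96·4/107 = 1/24 ✓; 4 stages ⇒ order 4.

4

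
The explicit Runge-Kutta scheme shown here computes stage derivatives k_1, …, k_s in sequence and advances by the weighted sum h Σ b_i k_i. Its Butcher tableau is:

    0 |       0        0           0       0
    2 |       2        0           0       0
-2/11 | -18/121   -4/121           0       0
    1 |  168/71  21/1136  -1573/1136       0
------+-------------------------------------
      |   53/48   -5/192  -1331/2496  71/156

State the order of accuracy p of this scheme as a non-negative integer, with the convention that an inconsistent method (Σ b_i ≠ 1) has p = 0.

4

b = (53/48, -5/192, -1331/2496, 71/156)
c = (0, 2, -2/11, 1)
Ac = (0, 0, -8/121, 41/142)
Σ b_i: 53/48·1 + (-5/192)·1 + (-1331/2496)·1 + 71/156·1 = 1 ✓
b·c: (-5/192)·2 + (-1331/2496)·(-2/11) + 71/156·1 = 1/2 ✓
b·c²: (-5/192)·4 + (-1331/2496)·4/121 + 71/156·1 = 1/3 ✓
b·Ac: (-1331/2496)·(-8/121) + 71/156·41/142 = 1/6 ✓
b·c³: (-5/192)·8 + (-1331/2496)·(-8/1331) + 71/156·1 = 1/4 ✓
b·(c∘Ac): (-1331/2496)·16/1331 + 71/156·41/142 = 1/8 ✓
b·Ac²: (-1331/2496)·(-16/121) + 71/156·2/71 = 1/12 ✓
b·A²c: 71/156·13/142 = 1/24 ✓; 4 stages ⇒ order 4.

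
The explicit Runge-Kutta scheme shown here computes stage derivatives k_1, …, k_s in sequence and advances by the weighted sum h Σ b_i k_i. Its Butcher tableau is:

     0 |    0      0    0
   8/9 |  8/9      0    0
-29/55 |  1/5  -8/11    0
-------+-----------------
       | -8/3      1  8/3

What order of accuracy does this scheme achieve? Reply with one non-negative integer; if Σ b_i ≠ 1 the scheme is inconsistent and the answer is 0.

b = (-8/3, 1, 8/3)
c = (0, 8/9, -29/55)
Ac = (0, 0, -64/99)
Σ b_i: (-8/3)·1 + 1·1 + 8/3·1 = 1 ✓
b·c: 1·8/9 + 8/3·(-29/55) = -256/495 ≠ 1/2 ⇒ order 1.

1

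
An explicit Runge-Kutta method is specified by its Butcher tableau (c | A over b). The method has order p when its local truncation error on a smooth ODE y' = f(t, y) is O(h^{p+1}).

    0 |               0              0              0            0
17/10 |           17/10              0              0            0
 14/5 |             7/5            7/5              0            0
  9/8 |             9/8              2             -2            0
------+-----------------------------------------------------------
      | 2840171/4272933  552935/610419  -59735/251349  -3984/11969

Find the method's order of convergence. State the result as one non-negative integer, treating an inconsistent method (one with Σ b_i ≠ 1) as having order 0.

3

b = (2840171/4272933, 552935/610419, -59735/251349, -3984/11969)
c = (0, 17/10, 14/5, 9/8)
Ac = (0, 0, 119/50, -11/5)
Σ b_i: 2840171/4272933·1 + 552935/610419·1 + (-59735/251349)·1 + (-3984/11969)·1 = 1 ✓
b·c: 552935/610419·17/10 + (-59735/251349)·14/5 + (-3984/11969)·9/8 = 1/2 ✓
b·c²: 552935/610419·289/100 + (-59735/251349)·196/25 + (-3984/11969)·81/64 = 1/3 ✓
b·Ac: (-59735/251349)·119/50 + (-3984/11969)·(-11/5) = 1/6 ✓
b·c³: 552935/610419·4913/1000 + (-59735/251349)·2744/125 + (-3984/11969)·729/512 = -11879557/9575200 ≠ 1/4 ⇒ order 3.
b·(c∘Ac): (-59735/251349)·833/125 + (-3984/11969)·(-99/40) = -682163/897675 ≠ 1/8
b·Ac²: (-59735/251349)·2023/500 + (-3984/11969)·(-99/10) = 8379797/3590700 ≠ 1/12
b·A²c: (-3984/11969)·(-119/25) = 474096/299225 ≠ 1/24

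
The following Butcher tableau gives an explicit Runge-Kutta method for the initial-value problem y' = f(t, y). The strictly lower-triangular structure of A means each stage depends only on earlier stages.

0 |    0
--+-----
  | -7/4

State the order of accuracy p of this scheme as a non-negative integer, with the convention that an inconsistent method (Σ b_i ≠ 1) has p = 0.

0

b = (-7/4)
c = (0)
Σ b_i: (-7/4)·1 = -7/4 ≠ 1 ⇒ order 0.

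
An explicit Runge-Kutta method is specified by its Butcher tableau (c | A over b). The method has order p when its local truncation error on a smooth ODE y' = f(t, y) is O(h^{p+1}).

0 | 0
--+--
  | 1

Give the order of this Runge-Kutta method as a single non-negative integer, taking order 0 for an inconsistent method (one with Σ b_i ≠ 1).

1

b = (1)
c = (0)
Σ b_i: 1·1 = 1 ✓; 1 stage ⇒ order 1.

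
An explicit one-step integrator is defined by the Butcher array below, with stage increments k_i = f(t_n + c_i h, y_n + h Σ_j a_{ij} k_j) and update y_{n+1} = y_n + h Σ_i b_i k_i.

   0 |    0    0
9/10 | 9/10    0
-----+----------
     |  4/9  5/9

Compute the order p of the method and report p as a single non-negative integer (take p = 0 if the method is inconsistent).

2

b = (4/9, 5/9)
c = (0, 9/10)
Σ b_i: 4/9·1 + 5/9·1 = 1 ✓
b·c: 5/9·9/10 = 1/2 ✓; 2 stages ⇒ order 2.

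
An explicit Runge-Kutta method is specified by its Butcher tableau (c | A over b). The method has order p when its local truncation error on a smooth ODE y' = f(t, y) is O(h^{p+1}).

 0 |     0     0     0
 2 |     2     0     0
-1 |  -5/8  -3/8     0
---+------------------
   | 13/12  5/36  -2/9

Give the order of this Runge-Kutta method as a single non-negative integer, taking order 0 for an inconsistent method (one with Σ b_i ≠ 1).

3

b = (13/12, 5/36, -2/9)
c = (0, 2, -1)
Ac = (0, 0, -3/4)
Σ b_i: 13/12·1 + 5/36·1 + (-2/9)·1 = 1 ✓
b·c: 5/36·2 + (-2/9)·(-1) = 1/2 ✓
b·c²: 5/36·4 + (-2/9)·1 = 1/3 ✓
b·Ac: (-2/9)·(-3/4) = 1/6 ✓; 3 stages ⇒ order 3.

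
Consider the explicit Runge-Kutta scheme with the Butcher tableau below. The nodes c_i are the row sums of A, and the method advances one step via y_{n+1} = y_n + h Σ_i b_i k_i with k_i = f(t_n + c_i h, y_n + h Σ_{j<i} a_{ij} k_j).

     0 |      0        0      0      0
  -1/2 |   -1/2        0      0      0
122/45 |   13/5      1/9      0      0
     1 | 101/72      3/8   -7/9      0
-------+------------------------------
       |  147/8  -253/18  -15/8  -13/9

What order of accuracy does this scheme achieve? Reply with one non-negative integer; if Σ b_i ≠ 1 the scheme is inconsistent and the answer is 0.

2

b = (147/8, -253/18, -15/8, -13/9)
c = (0, -1/2, 122/45, 1)
Ac = (0, 0, -1/18, -14879/6480)
Σ b_i: 147/8·1 + (-253/18)·1 + (-15/8)·1 + (-13/9)·1 = 1 ✓
b·c: (-253/18)·(-1/2) + (-15/8)·122/45 + (-13/9)·1 = 1/2 ✓
b·c²: (-253/18)·1/4 + (-15/8)·14884/2025 + (-13/9)·1 = -20239/1080 ≠ 1/3 ⇒ order 2.
b·Ac: (-15/8)·(-1/18) + (-13/9)·(-14879/6480) = 99751/29160 ≠ 1/6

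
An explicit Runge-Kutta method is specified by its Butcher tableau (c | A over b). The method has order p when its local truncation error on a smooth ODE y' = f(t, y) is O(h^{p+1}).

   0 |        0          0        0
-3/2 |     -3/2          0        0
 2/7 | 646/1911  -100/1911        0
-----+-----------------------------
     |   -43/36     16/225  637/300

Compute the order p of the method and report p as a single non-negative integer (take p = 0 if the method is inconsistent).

3

b = (-43/36, 16/225, 637/300)
c = (0, -3/2, 2/7)
Ac = (0, 0, 50/637)
Σ b_i: (-43/36)·1 + 16/225·1 + 637/300·1 = 1 ✓
b·c: 16/225·(-3/2) + 637/300·2/7 = 1/2 ✓
b·c²: 16/225·9/4 + 637/300·4/49 = 1/3 ✓
b·Ac: 637/300·50/637 = 1/6 ✓; 3 stages ⇒ order 3.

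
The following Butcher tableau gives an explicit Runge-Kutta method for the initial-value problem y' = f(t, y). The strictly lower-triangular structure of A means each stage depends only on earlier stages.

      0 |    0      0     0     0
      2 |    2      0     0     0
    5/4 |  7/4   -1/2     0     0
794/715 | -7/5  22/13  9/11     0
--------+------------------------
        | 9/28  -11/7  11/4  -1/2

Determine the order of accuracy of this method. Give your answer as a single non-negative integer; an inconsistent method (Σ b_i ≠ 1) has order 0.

b = (9/28, -11/7, 11/4, -1/2)
c = (0, 2, 5/4, 794/715)
Ac = (0, 0, -1, 2521/572)
Σ b_i: 9/28·1 + (-11/7)·1 + 11/4·1 + (-1/2)·1 = 1 ✓
b·c: (-11/7)·2 + 11/4·5/4 + (-1/2)·794/715 = -20869/80080 ≠ 1/2 ⇒ order 1.

1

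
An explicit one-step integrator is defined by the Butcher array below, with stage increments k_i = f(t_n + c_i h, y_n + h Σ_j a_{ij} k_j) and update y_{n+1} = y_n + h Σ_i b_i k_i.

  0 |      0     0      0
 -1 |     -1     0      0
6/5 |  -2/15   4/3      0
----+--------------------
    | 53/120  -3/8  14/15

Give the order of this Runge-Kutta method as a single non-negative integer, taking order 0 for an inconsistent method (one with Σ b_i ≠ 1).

1

b = (53/120, -3/8, 14/15)
c = (0, -1, 6/5)
Ac = (0, 0, -4/3)
Σ b_i: 53/120·1 + (-3/8)·1 + 14/15·1 = 1 ✓
b·c: (-3/8)·(-1) + 14/15·6/5 = 299/200 ≠ 1/2 ⇒ order 1.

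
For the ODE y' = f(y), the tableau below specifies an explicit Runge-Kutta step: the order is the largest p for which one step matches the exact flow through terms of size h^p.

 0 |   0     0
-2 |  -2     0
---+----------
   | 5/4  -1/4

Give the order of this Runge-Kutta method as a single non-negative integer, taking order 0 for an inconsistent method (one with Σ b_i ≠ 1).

b = (5/4, -1/4)
c = (0, -2)
Σ b_i: 5/4·1 + (-1/4)·1 = 1 ✓
b·c: (-1/4)·(-2) = 1/2 ✓; 2 stages ⇒ order 2.

2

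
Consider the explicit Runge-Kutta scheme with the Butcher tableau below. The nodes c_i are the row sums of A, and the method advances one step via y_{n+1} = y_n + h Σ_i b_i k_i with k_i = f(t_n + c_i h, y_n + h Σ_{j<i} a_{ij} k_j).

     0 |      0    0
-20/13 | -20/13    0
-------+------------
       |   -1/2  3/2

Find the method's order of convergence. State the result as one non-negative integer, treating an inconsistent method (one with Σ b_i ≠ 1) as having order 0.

1

b = (-1/2, 3/2)
c = (0, -20/13)
Σ b_i: (-1/2)·1 + 3/2·1 = 1 ✓
b·c: 3/2·(-20/13) = -30/13 ≠ 1/2 ⇒ order 1.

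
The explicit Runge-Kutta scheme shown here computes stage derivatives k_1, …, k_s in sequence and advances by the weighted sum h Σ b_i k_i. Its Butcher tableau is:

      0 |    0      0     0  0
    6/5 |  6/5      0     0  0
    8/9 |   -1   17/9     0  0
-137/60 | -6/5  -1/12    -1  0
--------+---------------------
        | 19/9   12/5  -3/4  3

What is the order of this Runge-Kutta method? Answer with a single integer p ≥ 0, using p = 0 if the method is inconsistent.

0

b = (19/9, 12/5, -3/4, 3)
c = (0, 6/5, 8/9, -137/60)
Ac = (0, 0, 34/15, -89/90)
Σ b_i: 19/9·1 + 12/5·1 + (-3/4)·1 + 3·1 = 1217/180 ≠ 1 ⇒ order 0.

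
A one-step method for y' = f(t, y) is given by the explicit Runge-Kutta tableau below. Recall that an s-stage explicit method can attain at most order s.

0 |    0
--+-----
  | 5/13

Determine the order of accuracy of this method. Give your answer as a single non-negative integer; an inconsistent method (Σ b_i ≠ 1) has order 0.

b = (5/13)
c = (0)
Σ b_i: 5/13·1 = 5/13 ≠ 1 ⇒ order 0.

0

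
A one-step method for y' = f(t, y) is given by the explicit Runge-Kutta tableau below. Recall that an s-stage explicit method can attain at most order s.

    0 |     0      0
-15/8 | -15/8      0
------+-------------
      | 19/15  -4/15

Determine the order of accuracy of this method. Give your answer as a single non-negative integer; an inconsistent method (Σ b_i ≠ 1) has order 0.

b = (19/15, -4/15)
c = (0, -15/8)
Σ b_i: 19/15·1 + (-4/15)·1 = 1 ✓
b·c: (-4/15)·(-15/8) = 1/2 ✓; 2 stages ⇒ order 2.

2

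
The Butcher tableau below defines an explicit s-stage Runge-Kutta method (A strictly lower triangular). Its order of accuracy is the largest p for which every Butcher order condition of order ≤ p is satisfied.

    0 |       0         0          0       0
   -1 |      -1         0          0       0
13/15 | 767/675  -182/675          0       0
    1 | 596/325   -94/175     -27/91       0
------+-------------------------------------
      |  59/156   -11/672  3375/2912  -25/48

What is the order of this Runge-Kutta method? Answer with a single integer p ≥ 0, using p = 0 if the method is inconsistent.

4

b = (59/156, -11/672, 3375/2912, -25/48)
c = (0, -1, 13/15, 1)
Ac = (0, 0, 182/675, 7/25)
Σ b_i: 59/156·1 + (-11/672)·1 + 3375/2912·1 + (-25/48)·1 = 1 ✓
b·c: (-11/672)·(-1) + 3375/2912·13/15 + (-25/48)·1 = 1/2 ✓
b·c²: (-11/672)·1 + 3375/2912·169/225 + (-25/48)·1 = 1/3 ✓
b·Ac: 3375/2912·182/675 + (-25/48)·7/25 = 1/6 ✓
b·c³: (-11/672)·(-1) + 3375/2912·2197/3375 + (-25/48)·1 = 1/4 ✓
b·(c∘Ac): 3375/2912·2366/10125 + (-25/48)·7/25 = 1/8 ✓
b·Ac²: 3375/2912·(-182/675) + (-25/48)·(-19/25) = 1/12 ✓
b·A²c: (-25/48)·(-2/25) = 1/24 ✓; 4 stages ⇒ order 4.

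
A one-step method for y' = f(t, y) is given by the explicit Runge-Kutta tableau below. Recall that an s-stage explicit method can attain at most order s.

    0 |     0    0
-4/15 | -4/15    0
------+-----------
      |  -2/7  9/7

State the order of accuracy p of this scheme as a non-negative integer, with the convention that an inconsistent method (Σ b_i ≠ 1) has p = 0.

b = (-2/7, 9/7)
c = (0, -4/15)
Σ b_i: (-2/7)·1 + 9/7·1 = 1 ✓
b·c: 9/7·(-4/15) = -12/35 ≠ 1/2 ⇒ order 1.

1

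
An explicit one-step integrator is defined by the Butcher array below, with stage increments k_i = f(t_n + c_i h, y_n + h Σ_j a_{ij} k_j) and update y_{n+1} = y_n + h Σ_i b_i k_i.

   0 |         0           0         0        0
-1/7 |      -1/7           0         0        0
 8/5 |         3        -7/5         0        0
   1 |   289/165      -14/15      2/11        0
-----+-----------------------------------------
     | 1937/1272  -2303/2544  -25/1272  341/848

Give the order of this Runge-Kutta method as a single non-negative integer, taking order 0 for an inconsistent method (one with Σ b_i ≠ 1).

b = (1937/1272, -2303/2544, -25/1272, 341/848)
c = (0, -1/7, 8/5, 1)
Ac = (0, 0, 1/5, 14/33)
Σ b_i: 1937/1272·1 + (-2303/2544)·1 + (-25/1272)·1 + 341/848·1 = 1 ✓
b·c: (-2303/2544)·(-1/7) + (-25/1272)·8/5 + 341/848·1 = 1/2 ✓
b·c²: (-2303/2544)·1/49 + (-25/1272)·64/25 + 341/848·1 = 1/3 ✓
b·Ac: (-25/1272)·1/5 + 341/848·14/33 = 1/6 ✓
b·c³: (-2303/2544)·(-1/343) + (-25/1272)·512/125 + 341/848·1 = 1203/3710 ≠ 1/4 ⇒ order 3.
b·(c∘Ac): (-25/1272)·8/25 + 341/848·14/33 = 209/1272 ≠ 1/8
b·Ac²: (-25/1272)·(-1/35) + 341/848·2578/5775 = 10021/55650 ≠ 1/12
b·A²c: 341/848·2/55 = 31/2120 ≠ 1/24

3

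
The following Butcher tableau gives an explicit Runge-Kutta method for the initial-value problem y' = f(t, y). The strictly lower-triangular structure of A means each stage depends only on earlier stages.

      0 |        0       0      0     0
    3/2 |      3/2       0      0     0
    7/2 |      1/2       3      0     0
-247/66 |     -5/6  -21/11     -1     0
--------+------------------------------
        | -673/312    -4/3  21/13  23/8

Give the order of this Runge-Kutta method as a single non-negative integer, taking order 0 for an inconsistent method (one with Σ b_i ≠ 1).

1

b = (-673/312, -4/3, 21/13, 23/8)
c = (0, 3/2, 7/2, -247/66)
Ac = (0, 0, 9/2, -70/11)
Σ b_i: (-673/312)·1 + (-4/3)·1 + 21/13·1 + 23/8·1 = 1 ✓
b·c: (-4/3)·3/2 + 21/13·7/2 + 23/8·(-247/66) = -48773/6864 ≠ 1/2 ⇒ order 1.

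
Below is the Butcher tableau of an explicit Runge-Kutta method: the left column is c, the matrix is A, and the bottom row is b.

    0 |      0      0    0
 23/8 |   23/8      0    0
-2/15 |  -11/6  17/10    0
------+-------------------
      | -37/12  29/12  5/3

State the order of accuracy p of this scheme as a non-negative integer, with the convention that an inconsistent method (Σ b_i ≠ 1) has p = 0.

b = (-37/12, 29/12, 5/3)
c = (0, 23/8, -2/15)
Ac = (0, 0, 391/80)
Σ b_i: (-37/12)·1 + 29/12·1 + 5/3·1 = 1 ✓
b·c: 29/12·23/8 + 5/3·(-2/15) = 1937/288 ≠ 1/2 ⇒ order 1.

1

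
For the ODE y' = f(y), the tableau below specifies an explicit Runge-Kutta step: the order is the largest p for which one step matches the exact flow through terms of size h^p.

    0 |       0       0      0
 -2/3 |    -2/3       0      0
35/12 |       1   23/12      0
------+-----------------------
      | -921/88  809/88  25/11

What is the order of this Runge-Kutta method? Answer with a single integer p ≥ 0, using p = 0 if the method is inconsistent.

2

b = (-921/88, 809/88, 25/11)
c = (0, -2/3, 35/12)
Ac = (0, 0, -23/18)
Σ b_i: (-921/88)·1 + 809/88·1 + 25/11·1 = 1 ✓
b·c: 809/88·(-2/3) + 25/11·35/12 = 1/2 ✓
b·c²: 809/88·4/9 + 25/11·1225/144 = 37097/1584 ≠ 1/3 ⇒ order 2.
b·Ac: 25/11·(-23/18) = -575/198 ≠ 1/6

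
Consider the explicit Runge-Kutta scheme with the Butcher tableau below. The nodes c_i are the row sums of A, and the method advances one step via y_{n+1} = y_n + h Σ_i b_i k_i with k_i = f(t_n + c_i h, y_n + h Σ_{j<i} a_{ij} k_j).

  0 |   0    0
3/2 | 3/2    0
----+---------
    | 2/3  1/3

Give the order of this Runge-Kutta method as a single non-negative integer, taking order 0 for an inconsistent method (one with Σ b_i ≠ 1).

b = (2/3, 1/3)
c = (0, 3/2)
Σ b_i: 2/3·1 + 1/3·1 = 1 ✓
b·c: 1/3·3/2 = 1/2 ✓; 2 stages ⇒ order 2.

2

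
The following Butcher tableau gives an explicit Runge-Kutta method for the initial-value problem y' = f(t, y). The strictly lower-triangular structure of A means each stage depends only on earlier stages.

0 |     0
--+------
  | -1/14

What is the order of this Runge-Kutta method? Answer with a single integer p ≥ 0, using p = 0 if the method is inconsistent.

0

b = (-1/14)
c = (0)
Σ b_i: (-1/14)·1 = -1/14 ≠ 1 ⇒ order 0.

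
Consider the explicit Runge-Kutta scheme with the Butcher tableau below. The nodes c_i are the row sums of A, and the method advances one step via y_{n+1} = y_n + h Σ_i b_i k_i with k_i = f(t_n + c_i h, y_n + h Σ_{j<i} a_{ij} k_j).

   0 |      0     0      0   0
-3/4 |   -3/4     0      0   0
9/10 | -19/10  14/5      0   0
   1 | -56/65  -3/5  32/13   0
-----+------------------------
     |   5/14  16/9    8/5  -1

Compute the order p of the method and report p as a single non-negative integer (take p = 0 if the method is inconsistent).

0

b = (5/14, 16/9, 8/5, -1)
c = (0, -3/4, 9/10, 1)
Ac = (0, 0, -21/10, 693/260)
Σ b_i: 5/14·1 + 16/9·1 + 8/5·1 + (-1)·1 = 1723/630 ≠ 1 ⇒ order 0.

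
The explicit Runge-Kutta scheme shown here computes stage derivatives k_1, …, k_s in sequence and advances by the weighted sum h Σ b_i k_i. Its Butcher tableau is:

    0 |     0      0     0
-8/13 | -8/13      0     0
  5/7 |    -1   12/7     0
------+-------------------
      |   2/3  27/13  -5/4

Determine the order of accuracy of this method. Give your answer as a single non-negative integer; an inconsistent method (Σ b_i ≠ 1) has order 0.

b = (2/3, 27/13, -5/4)
c = (0, -8/13, 5/7)
Ac = (0, 0, -96/91)
Σ b_i: 2/3·1 + 27/13·1 + (-5/4)·1 = 233/156 ≠ 1 ⇒ order 0.

0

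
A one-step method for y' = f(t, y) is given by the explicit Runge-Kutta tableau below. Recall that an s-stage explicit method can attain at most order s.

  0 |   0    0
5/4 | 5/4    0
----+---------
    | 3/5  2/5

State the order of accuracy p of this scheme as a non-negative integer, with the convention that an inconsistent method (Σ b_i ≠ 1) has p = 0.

2

b = (3/5, 2/5)
c = (0, 5/4)
Σ b_i: 3/5·1 + 2/5·1 = 1 ✓
b·c: 2/5·5/4 = 1/2 ✓; 2 stages ⇒ order 2.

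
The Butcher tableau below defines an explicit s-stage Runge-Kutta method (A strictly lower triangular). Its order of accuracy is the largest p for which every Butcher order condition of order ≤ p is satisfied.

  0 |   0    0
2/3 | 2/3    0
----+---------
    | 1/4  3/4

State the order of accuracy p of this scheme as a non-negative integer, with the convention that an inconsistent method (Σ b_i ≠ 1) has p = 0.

b = (1/4, 3/4)
c = (0, 2/3)
Σ b_i: 1/4·1 + 3/4·1 = 1 ✓
b·c: 3/4·2/3 = 1/2 ✓; 2 stages ⇒ order 2.

2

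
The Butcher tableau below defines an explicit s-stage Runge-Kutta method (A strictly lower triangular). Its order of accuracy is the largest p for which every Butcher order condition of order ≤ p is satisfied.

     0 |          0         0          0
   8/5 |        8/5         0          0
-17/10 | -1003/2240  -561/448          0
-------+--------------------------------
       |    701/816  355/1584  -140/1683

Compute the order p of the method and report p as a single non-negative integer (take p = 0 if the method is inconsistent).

3

b = (701/816, 355/1584, -140/1683)
c = (0, 8/5, -17/10)
Ac = (0, 0, -561/280)
Σ b_i: 701/816·1 + 355/1584·1 + (-140/1683)·1 = 1 ✓
b·c: 355/1584·8/5 + (-140/1683)·(-17/10) = 1/2 ✓
b·c²: 355/1584·64/25 + (-140/1683)·289/100 = 1/3 ✓
b·Ac: (-140/1683)·(-561/280) = 1/6 ✓; 3 stages ⇒ order 3.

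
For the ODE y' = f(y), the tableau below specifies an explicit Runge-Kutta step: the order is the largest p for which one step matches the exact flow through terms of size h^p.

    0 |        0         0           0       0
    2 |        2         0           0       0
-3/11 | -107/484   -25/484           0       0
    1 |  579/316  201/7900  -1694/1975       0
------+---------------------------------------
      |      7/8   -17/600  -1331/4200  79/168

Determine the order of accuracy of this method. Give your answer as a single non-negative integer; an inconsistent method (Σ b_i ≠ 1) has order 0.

b = (7/8, -17/600, -1331/4200, 79/168)
c = (0, 2, -3/11, 1)
Ac = (0, 0, -25/242, 45/158)
Σ b_i: 7/8·1 + (-17/600)·1 + (-1331/4200)·1 + 79/168·1 = 1 ✓
b·c: (-17/600)·2 + (-1331/4200)·(-3/11) + 79/168·1 = 1/2 ✓
b·c²: (-17/600)·4 + (-1331/4200)·9/121 + 79/168·1 = 1/3 ✓
b·Ac: (-1331/4200)·(-25/242) + 79/168·45/158 = 1/6 ✓
b·c³: (-17/600)·8 + (-1331/4200)·(-27/1331) + 79/168·1 = 1/4 ✓
b·(c∘Ac): (-1331/4200)·75/2662 + 79/168·45/158 = 1/8 ✓
b·Ac²: (-1331/4200)·(-25/121) + 79/168·3/79 = 1/12 ✓
b·A²c: 79/168·7/79 = 1/24 ✓; 4 stages ⇒ order 4.

4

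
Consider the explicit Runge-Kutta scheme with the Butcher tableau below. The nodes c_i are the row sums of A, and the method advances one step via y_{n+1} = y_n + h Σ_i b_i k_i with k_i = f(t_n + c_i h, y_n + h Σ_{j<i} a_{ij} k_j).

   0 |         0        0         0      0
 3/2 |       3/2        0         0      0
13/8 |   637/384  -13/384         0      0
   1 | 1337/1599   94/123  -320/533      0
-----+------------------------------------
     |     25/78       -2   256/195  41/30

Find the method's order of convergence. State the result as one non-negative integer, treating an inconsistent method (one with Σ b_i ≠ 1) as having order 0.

b = (25/78, -2, 256/195, 41/30)
c = (0, 3/2, 13/8, 1)
Ac = (0, 0, -13/256, 7/41)
Σ b_i: 25/78·1 + (-2)·1 + 256/195·1 + 41/30·1 = 1 ✓
b·c: (-2)·3/2 + 256/195·13/8 + 41/30·1 = 1/2 ✓
b·c²: (-2)·9/4 + 256/195·169/64 + 41/30·1 = 1/3 ✓
b·Ac: 256/195·(-13/256) + 41/30·7/41 = 1/6 ✓
b·c³: (-2)·27/8 + 256/195·2197/512 + 41/30·1 = 1/4 ✓
b·(c∘Ac): 256/195·(-169/2048) + 41/30·7/41 = 1/8 ✓
b·Ac²: 256/195·(-39/512) + 41/30·11/82 = 1/12 ✓
b·A²c: 41/30·5/164 = 1/24 ✓; 4 stages ⇒ order 4.

4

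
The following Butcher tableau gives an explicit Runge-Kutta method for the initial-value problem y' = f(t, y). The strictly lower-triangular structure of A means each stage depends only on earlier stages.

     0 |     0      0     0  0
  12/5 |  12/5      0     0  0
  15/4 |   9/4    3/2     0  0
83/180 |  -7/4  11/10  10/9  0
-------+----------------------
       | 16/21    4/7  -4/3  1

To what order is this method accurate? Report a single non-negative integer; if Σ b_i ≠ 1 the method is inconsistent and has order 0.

1

b = (16/21, 4/7, -4/3, 1)
c = (0, 12/5, 15/4, 83/180)
Ac = (0, 0, 18/5, 1021/150)
Σ b_i: 16/21·1 + 4/7·1 + (-4/3)·1 + 1·1 = 1 ✓
b·c: 4/7·12/5 + (-4/3)·15/4 + 1·83/180 = -3991/1260 ≠ 1/2 ⇒ order 1.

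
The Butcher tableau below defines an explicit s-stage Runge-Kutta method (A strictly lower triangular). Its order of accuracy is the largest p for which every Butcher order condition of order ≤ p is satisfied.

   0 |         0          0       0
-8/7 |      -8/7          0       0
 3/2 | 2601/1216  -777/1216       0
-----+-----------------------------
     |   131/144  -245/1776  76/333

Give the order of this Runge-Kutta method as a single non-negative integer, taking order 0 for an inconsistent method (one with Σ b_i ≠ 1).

3

b = (131/144, -245/1776, 76/333)
c = (0, -8/7, 3/2)
Ac = (0, 0, 111/152)
Σ b_i: 131/144·1 + (-245/1776)·1 + 76/333·1 = 1 ✓
b·c: (-245/1776)·(-8/7) + 76/333·3/2 = 1/2 ✓
b·c²: (-245/1776)·64/49 + 76/333·9/4 = 1/3 ✓
b·Ac: 76/333·111/152 = 1/6 ✓; 3 stages ⇒ order 3.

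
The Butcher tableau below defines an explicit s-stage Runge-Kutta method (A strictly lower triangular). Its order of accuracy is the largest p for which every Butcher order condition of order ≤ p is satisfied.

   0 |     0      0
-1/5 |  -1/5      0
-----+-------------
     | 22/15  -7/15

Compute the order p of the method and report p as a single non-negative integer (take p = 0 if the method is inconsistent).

1

b = (22/15, -7/15)
c = (0, -1/5)
Σ b_i: 22/15·1 + (-7/15)·1 = 1 ✓
b·c: (-7/15)·(-1/5) = 7/75 ≠ 1/2 ⇒ order 1.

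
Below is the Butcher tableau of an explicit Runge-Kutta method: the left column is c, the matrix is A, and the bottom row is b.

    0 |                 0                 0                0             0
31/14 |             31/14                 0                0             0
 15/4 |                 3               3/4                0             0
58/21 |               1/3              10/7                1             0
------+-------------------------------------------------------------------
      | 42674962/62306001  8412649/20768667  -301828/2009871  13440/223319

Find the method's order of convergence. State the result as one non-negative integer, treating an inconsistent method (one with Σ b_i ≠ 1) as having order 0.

b = (42674962/62306001, 8412649/20768667, -301828/2009871, 13440/223319)
c = (0, 31/14, 15/4, 58/21)
Ac = (0, 0, 93/56, 1355/196)
Σ b_i: 42674962/62306001·1 + 8412649/20768667·1 + (-301828/2009871)·1 + 13440/223319·1 = 1 ✓
b·c: 8412649/20768667·31/14 + (-301828/2009871)·15/4 + 13440/223319·58/21 = 1/2 ✓
b·c²: 8412649/20768667·961/196 + (-301828/2009871)·225/16 + 13440/223319·3364/441 = 1/3 ✓
b·Ac: (-301828/2009871)·93/56 + 13440/223319·1355/196 = 1/6 ✓
b·c³: 8412649/20768667·29791/2744 + (-301828/2009871)·3375/64 + 13440/223319·195112/9261 = -3551135333/1575738864 ≠ 1/4 ⇒ order 3.
b·(c∘Ac): (-301828/2009871)·1395/224 + 13440/223319·39295/2058 = 18724355/87541048 ≠ 1/8
b·Ac²: (-301828/2009871)·2883/784 + 13440/223319·115615/5488 = 13424489/18758796 ≠ 1/12
b·A²c: 13440/223319·93/56 = 22320/223319 ≠ 1/24

3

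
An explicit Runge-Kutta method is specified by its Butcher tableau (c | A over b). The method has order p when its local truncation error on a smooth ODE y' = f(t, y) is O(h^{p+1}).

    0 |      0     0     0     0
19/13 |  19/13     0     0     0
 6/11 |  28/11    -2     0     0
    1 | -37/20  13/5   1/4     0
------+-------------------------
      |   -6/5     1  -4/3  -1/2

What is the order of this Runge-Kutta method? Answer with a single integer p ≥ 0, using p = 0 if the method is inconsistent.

0

b = (-6/5, 1, -4/3, -1/2)
c = (0, 19/13, 6/11, 1)
Ac = (0, 0, -38/13, 433/110)
Σ b_i: (-6/5)·1 + 1·1 + (-4/3)·1 + (-1/2)·1 = -61/30 ≠ 1 ⇒ order 0.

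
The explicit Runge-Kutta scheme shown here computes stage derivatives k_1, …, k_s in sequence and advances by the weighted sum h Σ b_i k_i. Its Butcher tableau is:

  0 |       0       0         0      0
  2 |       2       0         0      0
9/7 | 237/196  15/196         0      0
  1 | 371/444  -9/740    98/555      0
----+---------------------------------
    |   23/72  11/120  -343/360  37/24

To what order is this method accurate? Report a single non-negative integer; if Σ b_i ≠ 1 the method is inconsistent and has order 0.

4

b = (23/72, 11/120, -343/360, 37/24)
c = (0, 2, 9/7, 1)
Ac = (0, 0, 15/98, 15/74)
Σ b_i: 23/72·1 + 11/120·1 + (-343/360)·1 + 37/24·1 = 1 ✓
b·c: 11/120·2 + (-343/360)·9/7 + 37/24·1 = 1/2 ✓
b·c²: 11/120·4 + (-343/360)·81/49 + 37/24·1 = 1/3 ✓
b·Ac: (-343/360)·15/98 + 37/24·15/74 = 1/6 ✓
b·c³: 11/120·8 + (-343/360)·729/343 + 37/24·1 = 1/4 ✓
b·(c∘Ac): (-343/360)·135/686 + 37/24·15/74 = 1/8 ✓
b·Ac²: (-343/360)·15/49 + 37/24·9/37 = 1/12 ✓
b·A²c: 37/24·1/37 = 1/24 ✓; 4 stages ⇒ order 4.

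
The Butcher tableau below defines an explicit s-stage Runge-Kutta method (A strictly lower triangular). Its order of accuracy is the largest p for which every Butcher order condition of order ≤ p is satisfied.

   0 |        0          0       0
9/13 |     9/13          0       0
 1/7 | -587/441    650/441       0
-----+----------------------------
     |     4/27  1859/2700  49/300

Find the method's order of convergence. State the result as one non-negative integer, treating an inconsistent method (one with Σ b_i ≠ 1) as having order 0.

3

b = (4/27, 1859/2700, 49/300)
c = (0, 9/13, 1/7)
Ac = (0, 0, 50/49)
Σ b_i: 4/27·1 + 1859/2700·1 + 49/300·1 = 1 ✓
b·c: 1859/2700·9/13 + 49/300·1/7 = 1/2 ✓
b·c²: 1859/2700·81/169 + 49/300·1/49 = 1/3 ✓
b·Ac: 49/300·50/49 = 1/6 ✓; 3 stages ⇒ order 3.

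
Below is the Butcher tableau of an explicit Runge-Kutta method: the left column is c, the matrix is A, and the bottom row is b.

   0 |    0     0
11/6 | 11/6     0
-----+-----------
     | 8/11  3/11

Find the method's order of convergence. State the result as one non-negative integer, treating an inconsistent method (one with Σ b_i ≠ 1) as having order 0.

b = (8/11, 3/11)
c = (0, 11/6)
Σ b_i: 8/11·1 + 3/11·1 = 1 ✓
b·c: 3/11·11/6 = 1/2 ✓; 2 stages ⇒ order 2.

2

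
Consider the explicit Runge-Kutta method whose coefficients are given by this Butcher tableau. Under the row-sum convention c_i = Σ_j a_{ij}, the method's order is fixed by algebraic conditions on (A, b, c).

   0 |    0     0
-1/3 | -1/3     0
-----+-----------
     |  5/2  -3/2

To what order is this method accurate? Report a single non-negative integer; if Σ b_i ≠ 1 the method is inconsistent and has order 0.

2

b = (5/2, -3/2)
c = (0, -1/3)
Σ b_i: 5/2·1 + (-3/2)·1 = 1 ✓
b·c: (-3/2)·(-1/3) = 1/2 ✓; 2 stages ⇒ order 2.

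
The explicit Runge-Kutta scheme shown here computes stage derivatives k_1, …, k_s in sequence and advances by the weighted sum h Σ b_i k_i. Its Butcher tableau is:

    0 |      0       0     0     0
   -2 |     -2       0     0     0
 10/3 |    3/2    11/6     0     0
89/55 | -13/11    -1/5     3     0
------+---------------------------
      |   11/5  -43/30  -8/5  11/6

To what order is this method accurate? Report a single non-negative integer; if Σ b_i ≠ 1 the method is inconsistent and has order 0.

2

b = (11/5, -43/30, -8/5, 11/6)
c = (0, -2, 10/3, 89/55)
Ac = (0, 0, -11/3, 52/5)
Σ b_i: 11/5·1 + (-43/30)·1 + (-8/5)·1 + 11/6·1 = 1 ✓
b·c: (-43/30)·(-2) + (-8/5)·10/3 + 11/6·89/55 = 1/2 ✓
b·c²: (-43/30)·4 + (-8/5)·100/9 + 11/6·7921/3025 = -92617/4950 ≠ 1/3 ⇒ order 2.
b·Ac: (-8/5)·(-11/3) + 11/6·52/5 = 374/15 ≠ 1/6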